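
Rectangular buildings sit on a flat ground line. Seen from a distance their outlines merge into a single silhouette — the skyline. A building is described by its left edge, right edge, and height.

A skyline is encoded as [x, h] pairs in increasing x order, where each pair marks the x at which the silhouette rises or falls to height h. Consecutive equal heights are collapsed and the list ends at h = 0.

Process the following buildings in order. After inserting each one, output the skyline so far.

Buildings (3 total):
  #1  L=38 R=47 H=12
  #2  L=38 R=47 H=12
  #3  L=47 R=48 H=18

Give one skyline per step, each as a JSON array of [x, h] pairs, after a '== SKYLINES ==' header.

== SKYLINES ==
[[38,12],[47,0]]
[[38,12],[47,0]]
[[38,12],[47,18],[48,0]]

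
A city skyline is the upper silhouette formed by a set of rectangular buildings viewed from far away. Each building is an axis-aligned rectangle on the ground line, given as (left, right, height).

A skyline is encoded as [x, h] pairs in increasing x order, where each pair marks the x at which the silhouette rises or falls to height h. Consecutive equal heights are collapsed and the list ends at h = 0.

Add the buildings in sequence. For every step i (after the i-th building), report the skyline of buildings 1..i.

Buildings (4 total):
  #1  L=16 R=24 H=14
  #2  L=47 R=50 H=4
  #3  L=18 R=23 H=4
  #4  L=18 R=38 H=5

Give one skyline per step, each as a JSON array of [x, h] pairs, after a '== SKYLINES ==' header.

== SKYLINES ==
[[16,14],[24,0]]
[[16,14],[24,0],[47,4],[50,0]]
[[16,14],[24,0],[47,4],[50,0]]
[[16,14],[24,5],[38,0],[47,4],[50,0]]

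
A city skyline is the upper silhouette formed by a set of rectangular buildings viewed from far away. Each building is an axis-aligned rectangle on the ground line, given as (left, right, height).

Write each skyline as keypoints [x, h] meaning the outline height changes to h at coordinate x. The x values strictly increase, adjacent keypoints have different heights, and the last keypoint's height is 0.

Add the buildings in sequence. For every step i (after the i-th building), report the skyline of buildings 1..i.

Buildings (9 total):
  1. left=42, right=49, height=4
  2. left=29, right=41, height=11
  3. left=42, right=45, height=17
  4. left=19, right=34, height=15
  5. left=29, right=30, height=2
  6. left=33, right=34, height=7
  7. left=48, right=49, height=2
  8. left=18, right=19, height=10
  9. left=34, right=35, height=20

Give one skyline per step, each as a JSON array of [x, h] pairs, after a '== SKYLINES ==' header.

== SKYLINES ==
[[42,4],[49,0]]
[[29,11],[41,0],[42,4],[49,0]]
[[29,11],[41,0],[42,17],[45,4],[49,0]]
[[19,15],[34,11],[41,0],[42,17],[45,4],[49,0]]
[[19,15],[34,11],[41,0],[42,17],[45,4],[49,0]]
[[19,15],[34,11],[41,0],[42,17],[45,4],[49,0]]
[[19,15],[34,11],[41,0],[42,17],[45,4],[49,0]]
[[18,10],[19,15],[34,11],[41,0],[42,17],[45,4],[49,0]]
[[18,10],[19,15],[34,20],[35,11],[41,0],[42,17],[45,4],[49,0]]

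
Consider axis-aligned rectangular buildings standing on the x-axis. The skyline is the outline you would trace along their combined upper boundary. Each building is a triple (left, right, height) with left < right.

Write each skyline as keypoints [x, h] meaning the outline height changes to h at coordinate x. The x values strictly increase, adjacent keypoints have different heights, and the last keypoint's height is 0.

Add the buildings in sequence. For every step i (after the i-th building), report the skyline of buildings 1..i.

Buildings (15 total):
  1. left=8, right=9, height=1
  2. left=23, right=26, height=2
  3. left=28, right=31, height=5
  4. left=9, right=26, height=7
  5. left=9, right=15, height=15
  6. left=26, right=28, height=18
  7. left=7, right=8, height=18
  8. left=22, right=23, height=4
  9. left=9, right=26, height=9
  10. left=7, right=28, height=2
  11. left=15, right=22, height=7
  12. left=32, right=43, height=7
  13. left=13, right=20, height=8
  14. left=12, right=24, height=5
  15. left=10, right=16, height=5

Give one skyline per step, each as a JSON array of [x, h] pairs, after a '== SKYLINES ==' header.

== SKYLINES ==
[[8,1],[9,0]]
[[8,1],[9,0],[23,2],[26,0]]
[[8,1],[9,0],[23,2],[26,0],[28,5],[31,0]]
[[8,1],[9,7],[26,0],[28,5],[31,0]]
[[8,1],[9,15],[15,7],[26,0],[28,5],[31,0]]
[[8,1],[9,15],[15,7],[26,18],[28,5],[31,0]]
[[7,18],[8,1],[9,15],[15,7],[26,18],[28,5],[31,0]]
[[7,18],[8,1],[9,15],[15,7],[26,18],[28,5],[31,0]]
[[7,18],[8,1],[9,15],[15,9],[26,18],[28,5],[31,0]]
[[7,18],[8,2],[9,15],[15,9],[26,18],[28,5],[31,0]]
[[7,18],[8,2],[9,15],[15,9],[26,18],[28,5],[31,0]]
[[7,18],[8,2],[9,15],[15,9],[26,18],[28,5],[31,0],[32,7],[43,0]]
[[7,18],[8,2],[9,15],[15,9],[26,18],[28,5],[31,0],[32,7],[43,0]]
[[7,18],[8,2],[9,15],[15,9],[26,18],[28,5],[31,0],[32,7],[43,0]]
[[7,18],[8,2],[9,15],[15,9],[26,18],[28,5],[31,0],[32,7],[43,0]]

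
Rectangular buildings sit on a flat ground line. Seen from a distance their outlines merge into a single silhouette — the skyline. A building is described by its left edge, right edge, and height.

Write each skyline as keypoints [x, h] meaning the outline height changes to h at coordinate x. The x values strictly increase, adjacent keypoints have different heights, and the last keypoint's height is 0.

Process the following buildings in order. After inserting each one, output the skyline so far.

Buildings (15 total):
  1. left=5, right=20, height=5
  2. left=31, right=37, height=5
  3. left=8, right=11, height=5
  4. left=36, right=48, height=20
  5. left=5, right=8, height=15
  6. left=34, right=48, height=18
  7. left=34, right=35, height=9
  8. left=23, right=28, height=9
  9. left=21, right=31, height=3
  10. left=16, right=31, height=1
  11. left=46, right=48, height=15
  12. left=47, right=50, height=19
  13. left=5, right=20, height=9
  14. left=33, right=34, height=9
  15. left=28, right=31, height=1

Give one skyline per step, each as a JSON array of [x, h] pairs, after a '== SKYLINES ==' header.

== SKYLINES ==
[[5,5],[20,0]]
[[5,5],[20,0],[31,5],[37,0]]
[[5,5],[20,0],[31,5],[37,0]]
[[5,5],[20,0],[31,5],[36,20],[48,0]]
[[5,15],[8,5],[20,0],[31,5],[36,20],[48,0]]
[[5,15],[8,5],[20,0],[31,5],[34,18],[36,20],[48,0]]
[[5,15],[8,5],[20,0],[31,5],[34,18],[36,20],[48,0]]
[[5,15],[8,5],[20,0],[23,9],[28,0],[31,5],[34,18],[36,20],[48,0]]
[[5,15],[8,5],[20,0],[21,3],[23,9],[28,3],[31,5],[34,18],[36,20],[48,0]]
[[5,15],[8,5],[20,1],[21,3],[23,9],[28,3],[31,5],[34,18],[36,20],[48,0]]
[[5,15],[8,5],[20,1],[21,3],[23,9],[28,3],[31,5],[34,18],[36,20],[48,0]]
[[5,15],[8,5],[20,1],[21,3],[23,9],[28,3],[31,5],[34,18],[36,20],[48,19],[50,0]]
[[5,15],[8,9],[20,1],[21,3],[23,9],[28,3],[31,5],[34,18],[36,20],[48,19],[50,0]]
[[5,15],[8,9],[20,1],[21,3],[23,9],[28,3],[31,5],[33,9],[34,18],[36,20],[48,19],[50,0]]
[[5,15],[8,9],[20,1],[21,3],[23,9],[28,3],[31,5],[33,9],[34,18],[36,20],[48,19],[50,0]]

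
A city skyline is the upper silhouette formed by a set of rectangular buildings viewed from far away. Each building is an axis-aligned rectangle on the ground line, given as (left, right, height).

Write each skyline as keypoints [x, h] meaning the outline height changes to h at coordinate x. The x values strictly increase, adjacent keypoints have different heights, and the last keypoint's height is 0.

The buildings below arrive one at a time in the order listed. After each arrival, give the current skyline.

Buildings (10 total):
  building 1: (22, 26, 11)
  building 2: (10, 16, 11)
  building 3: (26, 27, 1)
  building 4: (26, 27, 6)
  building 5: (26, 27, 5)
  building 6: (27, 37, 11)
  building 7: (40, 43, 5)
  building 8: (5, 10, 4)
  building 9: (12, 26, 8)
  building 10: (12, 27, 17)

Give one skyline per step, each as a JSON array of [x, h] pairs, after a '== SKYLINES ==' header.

== SKYLINES ==
[[22,11],[26,0]]
[[10,11],[16,0],[22,11],[26,0]]
[[10,11],[16,0],[22,11],[26,1],[27,0]]
[[10,11],[16,0],[22,11],[26,6],[27,0]]
[[10,11],[16,0],[22,11],[26,6],[27,0]]
[[10,11],[16,0],[22,11],[26,6],[27,11],[37,0]]
[[10,11],[16,0],[22,11],[26,6],[27,11],[37,0],[40,5],[43,0]]
[[5,4],[10,11],[16,0],[22,11],[26,6],[27,11],[37,0],[40,5],[43,0]]
[[5,4],[10,11],[16,8],[22,11],[26,6],[27,11],[37,0],[40,5],[43,0]]
[[5,4],[10,11],[12,17],[27,11],[37,0],[40,5],[43,0]]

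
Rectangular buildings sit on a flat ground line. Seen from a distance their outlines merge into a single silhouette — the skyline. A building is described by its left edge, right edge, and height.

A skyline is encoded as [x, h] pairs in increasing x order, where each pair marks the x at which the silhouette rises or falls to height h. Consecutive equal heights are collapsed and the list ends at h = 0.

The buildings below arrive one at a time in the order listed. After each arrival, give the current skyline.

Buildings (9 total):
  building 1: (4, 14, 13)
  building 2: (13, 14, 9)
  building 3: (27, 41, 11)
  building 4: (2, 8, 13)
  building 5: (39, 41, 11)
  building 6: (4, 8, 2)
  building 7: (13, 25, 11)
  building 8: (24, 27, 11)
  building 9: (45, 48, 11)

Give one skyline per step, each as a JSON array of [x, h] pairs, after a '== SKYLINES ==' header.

== SKYLINES ==
[[4,13],[14,0]]
[[4,13],[14,0]]
[[4,13],[14,0],[27,11],[41,0]]
[[2,13],[14,0],[27,11],[41,0]]
[[2,13],[14,0],[27,11],[41,0]]
[[2,13],[14,0],[27,11],[41,0]]
[[2,13],[14,11],[25,0],[27,11],[41,0]]
[[2,13],[14,11],[41,0]]
[[2,13],[14,11],[41,0],[45,11],[48,0]]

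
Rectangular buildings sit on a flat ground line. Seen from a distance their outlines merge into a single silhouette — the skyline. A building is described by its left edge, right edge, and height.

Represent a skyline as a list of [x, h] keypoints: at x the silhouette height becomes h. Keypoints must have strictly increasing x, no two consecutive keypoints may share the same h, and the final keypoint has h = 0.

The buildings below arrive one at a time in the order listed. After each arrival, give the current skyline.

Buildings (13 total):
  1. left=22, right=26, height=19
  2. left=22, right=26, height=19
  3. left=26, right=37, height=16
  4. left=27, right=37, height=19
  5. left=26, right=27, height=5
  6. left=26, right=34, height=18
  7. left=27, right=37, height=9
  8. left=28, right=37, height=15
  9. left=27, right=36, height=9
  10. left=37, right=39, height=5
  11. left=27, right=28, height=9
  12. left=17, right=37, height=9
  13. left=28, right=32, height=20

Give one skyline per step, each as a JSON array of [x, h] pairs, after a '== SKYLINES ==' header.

== SKYLINES ==
[[22,19],[26,0]]
[[22,19],[26,0]]
[[22,19],[26,16],[37,0]]
[[22,19],[26,16],[27,19],[37,0]]
[[22,19],[26,16],[27,19],[37,0]]
[[22,19],[26,18],[27,19],[37,0]]
[[22,19],[26,18],[27,19],[37,0]]
[[22,19],[26,18],[27,19],[37,0]]
[[22,19],[26,18],[27,19],[37,0]]
[[22,19],[26,18],[27,19],[37,5],[39,0]]
[[22,19],[26,18],[27,19],[37,5],[39,0]]
[[17,9],[22,19],[26,18],[27,19],[37,5],[39,0]]
[[17,9],[22,19],[26,18],[27,19],[28,20],[32,19],[37,5],[39,0]]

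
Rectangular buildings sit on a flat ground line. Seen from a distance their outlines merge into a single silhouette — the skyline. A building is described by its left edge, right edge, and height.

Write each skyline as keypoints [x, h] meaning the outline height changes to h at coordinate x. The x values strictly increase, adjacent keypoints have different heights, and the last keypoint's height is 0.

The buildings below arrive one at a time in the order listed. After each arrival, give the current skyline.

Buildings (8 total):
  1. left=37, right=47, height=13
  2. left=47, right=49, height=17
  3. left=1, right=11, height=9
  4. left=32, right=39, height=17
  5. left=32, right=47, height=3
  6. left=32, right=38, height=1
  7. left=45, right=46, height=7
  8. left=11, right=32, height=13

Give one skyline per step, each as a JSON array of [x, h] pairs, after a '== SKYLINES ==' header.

== SKYLINES ==
[[37,13],[47,0]]
[[37,13],[47,17],[49,0]]
[[1,9],[11,0],[37,13],[47,17],[49,0]]
[[1,9],[11,0],[32,17],[39,13],[47,17],[49,0]]
[[1,9],[11,0],[32,17],[39,13],[47,17],[49,0]]
[[1,9],[11,0],[32,17],[39,13],[47,17],[49,0]]
[[1,9],[11,0],[32,17],[39,13],[47,17],[49,0]]
[[1,9],[11,13],[32,17],[39,13],[47,17],[49,0]]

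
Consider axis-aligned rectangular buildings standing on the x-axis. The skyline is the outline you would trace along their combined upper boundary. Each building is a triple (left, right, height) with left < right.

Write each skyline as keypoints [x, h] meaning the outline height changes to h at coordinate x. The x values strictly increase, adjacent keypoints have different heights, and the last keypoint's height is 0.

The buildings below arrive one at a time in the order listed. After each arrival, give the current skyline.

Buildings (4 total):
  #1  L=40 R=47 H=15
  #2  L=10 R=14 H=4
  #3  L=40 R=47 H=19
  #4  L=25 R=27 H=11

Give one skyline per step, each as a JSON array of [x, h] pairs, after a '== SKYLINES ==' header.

== SKYLINES ==
[[40,15],[47,0]]
[[10,4],[14,0],[40,15],[47,0]]
[[10,4],[14,0],[40,19],[47,0]]
[[10,4],[14,0],[25,11],[27,0],[40,19],[47,0]]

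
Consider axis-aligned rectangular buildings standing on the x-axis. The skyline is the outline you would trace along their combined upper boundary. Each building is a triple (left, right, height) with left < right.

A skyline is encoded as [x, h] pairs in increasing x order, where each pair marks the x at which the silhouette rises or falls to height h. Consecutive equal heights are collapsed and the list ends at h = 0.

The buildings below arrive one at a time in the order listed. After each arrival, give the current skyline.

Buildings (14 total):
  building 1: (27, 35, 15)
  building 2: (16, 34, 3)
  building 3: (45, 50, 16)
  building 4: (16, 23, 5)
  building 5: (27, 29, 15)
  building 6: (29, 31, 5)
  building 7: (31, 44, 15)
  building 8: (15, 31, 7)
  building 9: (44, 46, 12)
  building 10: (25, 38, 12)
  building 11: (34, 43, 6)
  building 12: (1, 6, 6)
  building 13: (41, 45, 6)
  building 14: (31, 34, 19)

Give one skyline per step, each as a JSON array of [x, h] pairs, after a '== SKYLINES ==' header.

== SKYLINES ==
[[27,15],[35,0]]
[[16,3],[27,15],[35,0]]
[[16,3],[27,15],[35,0],[45,16],[50,0]]
[[16,5],[23,3],[27,15],[35,0],[45,16],[50,0]]
[[16,5],[23,3],[27,15],[35,0],[45,16],[50,0]]
[[16,5],[23,3],[27,15],[35,0],[45,16],[50,0]]
[[16,5],[23,3],[27,15],[44,0],[45,16],[50,0]]
[[15,7],[27,15],[44,0],[45,16],[50,0]]
[[15,7],[27,15],[44,12],[45,16],[50,0]]
[[15,7],[25,12],[27,15],[44,12],[45,16],[50,0]]
[[15,7],[25,12],[27,15],[44,12],[45,16],[50,0]]
[[1,6],[6,0],[15,7],[25,12],[27,15],[44,12],[45,16],[50,0]]
[[1,6],[6,0],[15,7],[25,12],[27,15],[44,12],[45,16],[50,0]]
[[1,6],[6,0],[15,7],[25,12],[27,15],[31,19],[34,15],[44,12],[45,16],[50,0]]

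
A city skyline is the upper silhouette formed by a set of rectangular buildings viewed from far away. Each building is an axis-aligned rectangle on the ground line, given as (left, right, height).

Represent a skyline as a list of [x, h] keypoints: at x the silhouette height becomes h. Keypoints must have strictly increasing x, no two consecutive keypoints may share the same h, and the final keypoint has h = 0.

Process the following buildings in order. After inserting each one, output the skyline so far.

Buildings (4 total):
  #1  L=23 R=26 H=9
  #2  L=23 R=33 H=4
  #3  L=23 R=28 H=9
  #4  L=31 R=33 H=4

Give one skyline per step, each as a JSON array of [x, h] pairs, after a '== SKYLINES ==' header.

== SKYLINES ==
[[23,9],[26,0]]
[[23,9],[26,4],[33,0]]
[[23,9],[28,4],[33,0]]
[[23,9],[28,4],[33,0]]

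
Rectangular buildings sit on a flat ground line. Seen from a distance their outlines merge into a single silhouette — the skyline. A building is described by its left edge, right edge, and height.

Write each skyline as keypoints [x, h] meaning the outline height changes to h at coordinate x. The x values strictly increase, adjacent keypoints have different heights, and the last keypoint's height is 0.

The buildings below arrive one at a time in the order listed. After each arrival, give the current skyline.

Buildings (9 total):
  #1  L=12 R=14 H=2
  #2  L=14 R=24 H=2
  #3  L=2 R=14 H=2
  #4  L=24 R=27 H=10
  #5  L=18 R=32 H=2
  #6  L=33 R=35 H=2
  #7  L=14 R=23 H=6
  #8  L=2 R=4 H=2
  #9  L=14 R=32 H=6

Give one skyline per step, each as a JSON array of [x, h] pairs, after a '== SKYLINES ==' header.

== SKYLINES ==
[[12,2],[14,0]]
[[12,2],[24,0]]
[[2,2],[24,0]]
[[2,2],[24,10],[27,0]]
[[2,2],[24,10],[27,2],[32,0]]
[[2,2],[24,10],[27,2],[32,0],[33,2],[35,0]]
[[2,2],[14,6],[23,2],[24,10],[27,2],[32,0],[33,2],[35,0]]
[[2,2],[14,6],[23,2],[24,10],[27,2],[32,0],[33,2],[35,0]]
[[2,2],[14,6],[24,10],[27,6],[32,0],[33,2],[35,0]]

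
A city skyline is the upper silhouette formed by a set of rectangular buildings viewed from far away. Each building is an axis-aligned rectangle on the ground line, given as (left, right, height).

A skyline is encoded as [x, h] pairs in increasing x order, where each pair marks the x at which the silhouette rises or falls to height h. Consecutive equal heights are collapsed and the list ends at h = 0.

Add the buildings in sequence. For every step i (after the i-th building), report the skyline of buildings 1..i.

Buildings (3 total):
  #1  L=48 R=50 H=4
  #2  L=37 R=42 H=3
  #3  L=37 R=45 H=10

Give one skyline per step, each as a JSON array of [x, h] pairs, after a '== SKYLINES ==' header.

== SKYLINES ==
[[48,4],[50,0]]
[[37,3],[42,0],[48,4],[50,0]]
[[37,10],[45,0],[48,4],[50,0]]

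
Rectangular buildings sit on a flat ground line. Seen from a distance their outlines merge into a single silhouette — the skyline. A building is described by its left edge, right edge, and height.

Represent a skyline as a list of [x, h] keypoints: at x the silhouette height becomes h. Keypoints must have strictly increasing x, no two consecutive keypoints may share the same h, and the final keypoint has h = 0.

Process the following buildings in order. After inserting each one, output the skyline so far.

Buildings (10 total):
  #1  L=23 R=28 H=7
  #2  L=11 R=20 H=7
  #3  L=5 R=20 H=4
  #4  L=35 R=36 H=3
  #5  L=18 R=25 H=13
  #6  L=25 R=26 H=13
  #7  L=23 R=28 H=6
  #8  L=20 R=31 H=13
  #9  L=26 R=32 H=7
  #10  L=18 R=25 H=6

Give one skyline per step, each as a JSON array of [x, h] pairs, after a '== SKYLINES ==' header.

== SKYLINES ==
[[23,7],[28,0]]
[[11,7],[20,0],[23,7],[28,0]]
[[5,4],[11,7],[20,0],[23,7],[28,0]]
[[5,4],[11,7],[20,0],[23,7],[28,0],[35,3],[36,0]]
[[5,4],[11,7],[18,13],[25,7],[28,0],[35,3],[36,0]]
[[5,4],[11,7],[18,13],[26,7],[28,0],[35,3],[36,0]]
[[5,4],[11,7],[18,13],[26,7],[28,0],[35,3],[36,0]]
[[5,4],[11,7],[18,13],[31,0],[35,3],[36,0]]
[[5,4],[11,7],[18,13],[31,7],[32,0],[35,3],[36,0]]
[[5,4],[11,7],[18,13],[31,7],[32,0],[35,3],[36,0]]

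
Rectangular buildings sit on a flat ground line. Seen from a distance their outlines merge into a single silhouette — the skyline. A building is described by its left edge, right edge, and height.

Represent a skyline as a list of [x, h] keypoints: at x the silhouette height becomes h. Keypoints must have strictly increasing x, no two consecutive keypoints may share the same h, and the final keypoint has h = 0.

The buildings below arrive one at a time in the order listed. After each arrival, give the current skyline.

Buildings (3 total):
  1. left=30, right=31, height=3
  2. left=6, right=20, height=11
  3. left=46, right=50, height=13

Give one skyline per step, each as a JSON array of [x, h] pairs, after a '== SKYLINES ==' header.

== SKYLINES ==
[[30,3],[31,0]]
[[6,11],[20,0],[30,3],[31,0]]
[[6,11],[20,0],[30,3],[31,0],[46,13],[50,0]]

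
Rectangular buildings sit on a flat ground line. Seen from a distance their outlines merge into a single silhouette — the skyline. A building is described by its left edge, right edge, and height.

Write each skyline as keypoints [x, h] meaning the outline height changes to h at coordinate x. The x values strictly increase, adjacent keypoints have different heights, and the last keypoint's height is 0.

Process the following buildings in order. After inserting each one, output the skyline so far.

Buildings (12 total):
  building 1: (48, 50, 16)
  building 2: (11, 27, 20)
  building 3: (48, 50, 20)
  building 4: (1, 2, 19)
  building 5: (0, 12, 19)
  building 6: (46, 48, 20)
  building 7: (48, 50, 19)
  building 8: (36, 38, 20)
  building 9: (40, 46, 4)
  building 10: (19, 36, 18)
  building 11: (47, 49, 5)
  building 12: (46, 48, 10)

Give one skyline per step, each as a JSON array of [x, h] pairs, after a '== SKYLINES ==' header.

== SKYLINES ==
[[48,16],[50,0]]
[[11,20],[27,0],[48,16],[50,0]]
[[11,20],[27,0],[48,20],[50,0]]
[[1,19],[2,0],[11,20],[27,0],[48,20],[50,0]]
[[0,19],[11,20],[27,0],[48,20],[50,0]]
[[0,19],[11,20],[27,0],[46,20],[50,0]]
[[0,19],[11,20],[27,0],[46,20],[50,0]]
[[0,19],[11,20],[27,0],[36,20],[38,0],[46,20],[50,0]]
[[0,19],[11,20],[27,0],[36,20],[38,0],[40,4],[46,20],[50,0]]
[[0,19],[11,20],[27,18],[36,20],[38,0],[40,4],[46,20],[50,0]]
[[0,19],[11,20],[27,18],[36,20],[38,0],[40,4],[46,20],[50,0]]
[[0,19],[11,20],[27,18],[36,20],[38,0],[40,4],[46,20],[50,0]]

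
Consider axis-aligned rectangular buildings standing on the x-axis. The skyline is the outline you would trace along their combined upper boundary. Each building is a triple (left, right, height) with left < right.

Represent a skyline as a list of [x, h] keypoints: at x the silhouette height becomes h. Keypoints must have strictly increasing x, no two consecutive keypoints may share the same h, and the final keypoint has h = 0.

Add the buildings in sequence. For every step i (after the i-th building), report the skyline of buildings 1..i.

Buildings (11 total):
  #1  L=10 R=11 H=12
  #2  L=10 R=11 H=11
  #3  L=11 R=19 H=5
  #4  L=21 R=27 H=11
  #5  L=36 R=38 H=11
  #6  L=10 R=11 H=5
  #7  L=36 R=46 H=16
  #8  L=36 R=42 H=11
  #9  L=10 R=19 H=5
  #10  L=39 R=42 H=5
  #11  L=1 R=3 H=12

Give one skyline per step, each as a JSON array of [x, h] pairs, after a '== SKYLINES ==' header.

== SKYLINES ==
[[10,12],[11,0]]
[[10,12],[11,0]]
[[10,12],[11,5],[19,0]]
[[10,12],[11,5],[19,0],[21,11],[27,0]]
[[10,12],[11,5],[19,0],[21,11],[27,0],[36,11],[38,0]]
[[10,12],[11,5],[19,0],[21,11],[27,0],[36,11],[38,0]]
[[10,12],[11,5],[19,0],[21,11],[27,0],[36,16],[46,0]]
[[10,12],[11,5],[19,0],[21,11],[27,0],[36,16],[46,0]]
[[10,12],[11,5],[19,0],[21,11],[27,0],[36,16],[46,0]]
[[10,12],[11,5],[19,0],[21,11],[27,0],[36,16],[46,0]]
[[1,12],[3,0],[10,12],[11,5],[19,0],[21,11],[27,0],[36,16],[46,0]]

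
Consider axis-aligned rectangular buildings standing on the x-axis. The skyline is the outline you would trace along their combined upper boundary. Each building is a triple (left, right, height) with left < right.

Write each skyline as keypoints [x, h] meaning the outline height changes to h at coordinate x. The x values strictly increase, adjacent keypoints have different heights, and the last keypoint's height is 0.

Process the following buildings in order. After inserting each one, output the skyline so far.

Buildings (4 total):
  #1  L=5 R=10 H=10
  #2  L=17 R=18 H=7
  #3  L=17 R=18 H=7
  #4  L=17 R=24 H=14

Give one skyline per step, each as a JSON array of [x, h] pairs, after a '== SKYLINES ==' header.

== SKYLINES ==
[[5,10],[10,0]]
[[5,10],[10,0],[17,7],[18,0]]
[[5,10],[10,0],[17,7],[18,0]]
[[5,10],[10,0],[17,14],[24,0]]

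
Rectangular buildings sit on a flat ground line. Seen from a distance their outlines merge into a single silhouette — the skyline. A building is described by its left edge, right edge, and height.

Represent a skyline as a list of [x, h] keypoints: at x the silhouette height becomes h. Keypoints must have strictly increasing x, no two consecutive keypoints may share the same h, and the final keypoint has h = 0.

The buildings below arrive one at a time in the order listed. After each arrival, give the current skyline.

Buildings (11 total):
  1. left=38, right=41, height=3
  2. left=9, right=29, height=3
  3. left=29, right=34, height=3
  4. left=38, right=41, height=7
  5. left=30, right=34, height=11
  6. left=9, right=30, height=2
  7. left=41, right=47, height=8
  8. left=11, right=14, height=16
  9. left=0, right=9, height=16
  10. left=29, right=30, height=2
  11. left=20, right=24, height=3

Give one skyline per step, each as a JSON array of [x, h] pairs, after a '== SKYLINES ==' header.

== SKYLINES ==
[[38,3],[41,0]]
[[9,3],[29,0],[38,3],[41,0]]
[[9,3],[34,0],[38,3],[41,0]]
[[9,3],[34,0],[38,7],[41,0]]
[[9,3],[30,11],[34,0],[38,7],[41,0]]
[[9,3],[30,11],[34,0],[38,7],[41,0]]
[[9,3],[30,11],[34,0],[38,7],[41,8],[47,0]]
[[9,3],[11,16],[14,3],[30,11],[34,0],[38,7],[41,8],[47,0]]
[[0,16],[9,3],[11,16],[14,3],[30,11],[34,0],[38,7],[41,8],[47,0]]
[[0,16],[9,3],[11,16],[14,3],[30,11],[34,0],[38,7],[41,8],[47,0]]
[[0,16],[9,3],[11,16],[14,3],[30,11],[34,0],[38,7],[41,8],[47,0]]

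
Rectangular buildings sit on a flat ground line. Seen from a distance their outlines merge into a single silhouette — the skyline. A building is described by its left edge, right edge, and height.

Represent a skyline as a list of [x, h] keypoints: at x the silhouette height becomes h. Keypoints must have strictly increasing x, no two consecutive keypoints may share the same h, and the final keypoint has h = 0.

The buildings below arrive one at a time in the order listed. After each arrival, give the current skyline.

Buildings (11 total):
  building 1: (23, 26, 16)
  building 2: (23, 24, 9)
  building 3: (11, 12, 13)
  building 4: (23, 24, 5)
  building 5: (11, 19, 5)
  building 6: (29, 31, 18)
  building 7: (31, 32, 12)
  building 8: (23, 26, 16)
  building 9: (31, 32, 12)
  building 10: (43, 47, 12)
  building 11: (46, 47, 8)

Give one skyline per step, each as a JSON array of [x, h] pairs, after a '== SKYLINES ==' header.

== SKYLINES ==
[[23,16],[26,0]]
[[23,16],[26,0]]
[[11,13],[12,0],[23,16],[26,0]]
[[11,13],[12,0],[23,16],[26,0]]
[[11,13],[12,5],[19,0],[23,16],[26,0]]
[[11,13],[12,5],[19,0],[23,16],[26,0],[29,18],[31,0]]
[[11,13],[12,5],[19,0],[23,16],[26,0],[29,18],[31,12],[32,0]]
[[11,13],[12,5],[19,0],[23,16],[26,0],[29,18],[31,12],[32,0]]
[[11,13],[12,5],[19,0],[23,16],[26,0],[29,18],[31,12],[32,0]]
[[11,13],[12,5],[19,0],[23,16],[26,0],[29,18],[31,12],[32,0],[43,12],[47,0]]
[[11,13],[12,5],[19,0],[23,16],[26,0],[29,18],[31,12],[32,0],[43,12],[47,0]]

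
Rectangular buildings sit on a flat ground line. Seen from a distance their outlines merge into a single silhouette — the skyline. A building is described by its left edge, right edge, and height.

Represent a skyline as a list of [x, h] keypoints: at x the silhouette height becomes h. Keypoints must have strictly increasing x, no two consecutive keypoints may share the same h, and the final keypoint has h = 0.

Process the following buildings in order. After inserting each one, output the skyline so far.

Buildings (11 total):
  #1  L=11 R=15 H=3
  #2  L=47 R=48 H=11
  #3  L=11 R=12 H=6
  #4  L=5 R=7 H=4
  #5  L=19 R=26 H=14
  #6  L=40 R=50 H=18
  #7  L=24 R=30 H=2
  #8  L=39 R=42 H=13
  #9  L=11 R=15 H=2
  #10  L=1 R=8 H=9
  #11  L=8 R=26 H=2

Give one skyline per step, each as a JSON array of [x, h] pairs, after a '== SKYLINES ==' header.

== SKYLINES ==
[[11,3],[15,0]]
[[11,3],[15,0],[47,11],[48,0]]
[[11,6],[12,3],[15,0],[47,11],[48,0]]
[[5,4],[7,0],[11,6],[12,3],[15,0],[47,11],[48,0]]
[[5,4],[7,0],[11,6],[12,3],[15,0],[19,14],[26,0],[47,11],[48,0]]
[[5,4],[7,0],[11,6],[12,3],[15,0],[19,14],[26,0],[40,18],[50,0]]
[[5,4],[7,0],[11,6],[12,3],[15,0],[19,14],[26,2],[30,0],[40,18],[50,0]]
[[5,4],[7,0],[11,6],[12,3],[15,0],[19,14],[26,2],[30,0],[39,13],[40,18],[50,0]]
[[5,4],[7,0],[11,6],[12,3],[15,0],[19,14],[26,2],[30,0],[39,13],[40,18],[50,0]]
[[1,9],[8,0],[11,6],[12,3],[15,0],[19,14],[26,2],[30,0],[39,13],[40,18],[50,0]]
[[1,9],[8,2],[11,6],[12,3],[15,2],[19,14],[26,2],[30,0],[39,13],[40,18],[50,0]]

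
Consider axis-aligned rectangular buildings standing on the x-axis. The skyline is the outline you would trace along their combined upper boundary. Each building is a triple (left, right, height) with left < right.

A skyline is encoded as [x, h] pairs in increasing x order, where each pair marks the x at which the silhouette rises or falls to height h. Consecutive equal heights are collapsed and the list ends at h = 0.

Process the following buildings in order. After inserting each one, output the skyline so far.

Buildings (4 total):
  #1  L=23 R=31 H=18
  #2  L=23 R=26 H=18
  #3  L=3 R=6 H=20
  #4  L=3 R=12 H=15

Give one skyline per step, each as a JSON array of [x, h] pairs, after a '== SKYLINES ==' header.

== SKYLINES ==
[[23,18],[31,0]]
[[23,18],[31,0]]
[[3,20],[6,0],[23,18],[31,0]]
[[3,20],[6,15],[12,0],[23,18],[31,0]]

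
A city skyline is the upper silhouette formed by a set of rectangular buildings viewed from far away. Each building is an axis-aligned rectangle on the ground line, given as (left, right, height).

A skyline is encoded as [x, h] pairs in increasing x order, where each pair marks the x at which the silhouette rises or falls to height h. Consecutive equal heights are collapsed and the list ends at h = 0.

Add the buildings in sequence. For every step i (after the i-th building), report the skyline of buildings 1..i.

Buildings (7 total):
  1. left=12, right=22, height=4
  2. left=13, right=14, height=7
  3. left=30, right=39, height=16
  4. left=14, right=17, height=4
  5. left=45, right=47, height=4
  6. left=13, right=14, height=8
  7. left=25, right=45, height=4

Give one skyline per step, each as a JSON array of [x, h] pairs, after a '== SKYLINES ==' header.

== SKYLINES ==
[[12,4],[22,0]]
[[12,4],[13,7],[14,4],[22,0]]
[[12,4],[13,7],[14,4],[22,0],[30,16],[39,0]]
[[12,4],[13,7],[14,4],[22,0],[30,16],[39,0]]
[[12,4],[13,7],[14,4],[22,0],[30,16],[39,0],[45,4],[47,0]]
[[12,4],[13,8],[14,4],[22,0],[30,16],[39,0],[45,4],[47,0]]
[[12,4],[13,8],[14,4],[22,0],[25,4],[30,16],[39,4],[47,0]]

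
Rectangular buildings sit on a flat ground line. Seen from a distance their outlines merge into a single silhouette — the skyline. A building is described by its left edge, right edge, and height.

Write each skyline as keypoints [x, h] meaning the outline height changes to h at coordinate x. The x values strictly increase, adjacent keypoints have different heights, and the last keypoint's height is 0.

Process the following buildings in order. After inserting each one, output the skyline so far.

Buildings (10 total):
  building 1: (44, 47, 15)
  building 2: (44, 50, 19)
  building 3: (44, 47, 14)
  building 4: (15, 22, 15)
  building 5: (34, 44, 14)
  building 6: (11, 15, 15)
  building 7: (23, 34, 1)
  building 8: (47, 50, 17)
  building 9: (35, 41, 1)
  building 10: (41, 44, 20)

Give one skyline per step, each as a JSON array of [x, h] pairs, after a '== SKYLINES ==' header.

== SKYLINES ==
[[44,15],[47,0]]
[[44,19],[50,0]]
[[44,19],[50,0]]
[[15,15],[22,0],[44,19],[50,0]]
[[15,15],[22,0],[34,14],[44,19],[50,0]]
[[11,15],[22,0],[34,14],[44,19],[50,0]]
[[11,15],[22,0],[23,1],[34,14],[44,19],[50,0]]
[[11,15],[22,0],[23,1],[34,14],[44,19],[50,0]]
[[11,15],[22,0],[23,1],[34,14],[44,19],[50,0]]
[[11,15],[22,0],[23,1],[34,14],[41,20],[44,19],[50,0]]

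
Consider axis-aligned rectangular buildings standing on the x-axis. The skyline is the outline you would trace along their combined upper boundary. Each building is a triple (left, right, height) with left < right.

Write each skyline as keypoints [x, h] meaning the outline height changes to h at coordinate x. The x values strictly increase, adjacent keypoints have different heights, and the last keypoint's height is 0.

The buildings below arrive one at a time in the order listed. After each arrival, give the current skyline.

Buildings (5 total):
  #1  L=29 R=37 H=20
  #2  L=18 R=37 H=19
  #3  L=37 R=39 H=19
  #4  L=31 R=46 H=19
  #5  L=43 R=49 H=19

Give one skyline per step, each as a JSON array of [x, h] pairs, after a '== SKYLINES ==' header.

== SKYLINES ==
[[29,20],[37,0]]
[[18,19],[29,20],[37,0]]
[[18,19],[29,20],[37,19],[39,0]]
[[18,19],[29,20],[37,19],[46,0]]
[[18,19],[29,20],[37,19],[49,0]]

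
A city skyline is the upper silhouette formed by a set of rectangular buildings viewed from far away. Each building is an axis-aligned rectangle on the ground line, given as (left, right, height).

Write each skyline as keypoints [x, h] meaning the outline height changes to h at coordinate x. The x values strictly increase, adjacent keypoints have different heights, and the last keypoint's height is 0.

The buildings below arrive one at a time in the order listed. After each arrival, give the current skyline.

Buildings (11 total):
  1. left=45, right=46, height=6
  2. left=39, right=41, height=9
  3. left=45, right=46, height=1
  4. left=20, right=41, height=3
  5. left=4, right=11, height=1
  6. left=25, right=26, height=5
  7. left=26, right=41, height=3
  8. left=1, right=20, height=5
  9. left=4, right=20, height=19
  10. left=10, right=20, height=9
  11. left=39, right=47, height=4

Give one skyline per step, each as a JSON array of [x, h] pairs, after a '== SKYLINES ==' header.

== SKYLINES ==
[[45,6],[46,0]]
[[39,9],[41,0],[45,6],[46,0]]
[[39,9],[41,0],[45,6],[46,0]]
[[20,3],[39,9],[41,0],[45,6],[46,0]]
[[4,1],[11,0],[20,3],[39,9],[41,0],[45,6],[46,0]]
[[4,1],[11,0],[20,3],[25,5],[26,3],[39,9],[41,0],[45,6],[46,0]]
[[4,1],[11,0],[20,3],[25,5],[26,3],[39,9],[41,0],[45,6],[46,0]]
[[1,5],[20,3],[25,5],[26,3],[39,9],[41,0],[45,6],[46,0]]
[[1,5],[4,19],[20,3],[25,5],[26,3],[39,9],[41,0],[45,6],[46,0]]
[[1,5],[4,19],[20,3],[25,5],[26,3],[39,9],[41,0],[45,6],[46,0]]
[[1,5],[4,19],[20,3],[25,5],[26,3],[39,9],[41,4],[45,6],[46,4],[47,0]]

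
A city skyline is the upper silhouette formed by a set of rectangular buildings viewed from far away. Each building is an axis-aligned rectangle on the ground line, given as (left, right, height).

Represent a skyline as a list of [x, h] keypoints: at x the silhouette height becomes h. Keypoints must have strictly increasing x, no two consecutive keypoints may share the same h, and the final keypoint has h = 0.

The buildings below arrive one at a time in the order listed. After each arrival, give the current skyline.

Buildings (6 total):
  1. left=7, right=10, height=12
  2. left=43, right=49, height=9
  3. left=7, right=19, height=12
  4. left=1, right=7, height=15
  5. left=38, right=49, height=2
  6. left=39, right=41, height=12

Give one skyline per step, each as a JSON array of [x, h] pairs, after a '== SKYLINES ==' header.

== SKYLINES ==
[[7,12],[10,0]]
[[7,12],[10,0],[43,9],[49,0]]
[[7,12],[19,0],[43,9],[49,0]]
[[1,15],[7,12],[19,0],[43,9],[49,0]]
[[1,15],[7,12],[19,0],[38,2],[43,9],[49,0]]
[[1,15],[7,12],[19,0],[38,2],[39,12],[41,2],[43,9],[49,0]]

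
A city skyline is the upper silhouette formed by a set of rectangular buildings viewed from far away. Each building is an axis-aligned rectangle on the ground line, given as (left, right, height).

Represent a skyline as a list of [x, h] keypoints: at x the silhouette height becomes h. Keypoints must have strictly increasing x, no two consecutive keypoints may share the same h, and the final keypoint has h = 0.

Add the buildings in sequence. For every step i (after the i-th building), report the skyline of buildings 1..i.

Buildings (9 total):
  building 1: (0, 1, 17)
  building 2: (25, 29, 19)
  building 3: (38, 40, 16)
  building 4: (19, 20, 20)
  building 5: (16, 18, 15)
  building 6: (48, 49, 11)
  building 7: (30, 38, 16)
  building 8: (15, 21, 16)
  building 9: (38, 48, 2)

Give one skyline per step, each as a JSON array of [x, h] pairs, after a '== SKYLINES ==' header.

== SKYLINES ==
[[0,17],[1,0]]
[[0,17],[1,0],[25,19],[29,0]]
[[0,17],[1,0],[25,19],[29,0],[38,16],[40,0]]
[[0,17],[1,0],[19,20],[20,0],[25,19],[29,0],[38,16],[40,0]]
[[0,17],[1,0],[16,15],[18,0],[19,20],[20,0],[25,19],[29,0],[38,16],[40,0]]
[[0,17],[1,0],[16,15],[18,0],[19,20],[20,0],[25,19],[29,0],[38,16],[40,0],[48,11],[49,0]]
[[0,17],[1,0],[16,15],[18,0],[19,20],[20,0],[25,19],[29,0],[30,16],[40,0],[48,11],[49,0]]
[[0,17],[1,0],[15,16],[19,20],[20,16],[21,0],[25,19],[29,0],[30,16],[40,0],[48,11],[49,0]]
[[0,17],[1,0],[15,16],[19,20],[20,16],[21,0],[25,19],[29,0],[30,16],[40,2],[48,11],[49,0]]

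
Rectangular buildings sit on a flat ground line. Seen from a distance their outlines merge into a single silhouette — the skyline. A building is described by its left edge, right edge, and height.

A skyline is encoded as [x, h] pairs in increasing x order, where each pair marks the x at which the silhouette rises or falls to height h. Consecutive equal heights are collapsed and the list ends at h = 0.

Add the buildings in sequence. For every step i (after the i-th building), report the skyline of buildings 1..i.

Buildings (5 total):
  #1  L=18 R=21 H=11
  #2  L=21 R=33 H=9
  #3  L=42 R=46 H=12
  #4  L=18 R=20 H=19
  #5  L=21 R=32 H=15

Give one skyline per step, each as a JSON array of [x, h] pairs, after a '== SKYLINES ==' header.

== SKYLINES ==
[[18,11],[21,0]]
[[18,11],[21,9],[33,0]]
[[18,11],[21,9],[33,0],[42,12],[46,0]]
[[18,19],[20,11],[21,9],[33,0],[42,12],[46,0]]
[[18,19],[20,11],[21,15],[32,9],[33,0],[42,12],[46,0]]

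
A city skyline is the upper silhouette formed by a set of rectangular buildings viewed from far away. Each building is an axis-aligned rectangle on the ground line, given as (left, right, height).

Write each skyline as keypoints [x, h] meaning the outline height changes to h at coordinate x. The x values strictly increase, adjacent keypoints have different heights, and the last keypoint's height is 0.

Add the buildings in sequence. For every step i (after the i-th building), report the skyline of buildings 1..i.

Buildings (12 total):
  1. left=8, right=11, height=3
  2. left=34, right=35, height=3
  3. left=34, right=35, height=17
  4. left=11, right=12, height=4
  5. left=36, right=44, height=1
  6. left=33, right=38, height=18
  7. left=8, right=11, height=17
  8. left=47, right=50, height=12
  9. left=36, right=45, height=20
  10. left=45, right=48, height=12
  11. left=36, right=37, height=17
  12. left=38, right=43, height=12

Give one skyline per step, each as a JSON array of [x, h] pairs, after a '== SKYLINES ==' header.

== SKYLINES ==
[[8,3],[11,0]]
[[8,3],[11,0],[34,3],[35,0]]
[[8,3],[11,0],[34,17],[35,0]]
[[8,3],[11,4],[12,0],[34,17],[35,0]]
[[8,3],[11,4],[12,0],[34,17],[35,0],[36,1],[44,0]]
[[8,3],[11,4],[12,0],[33,18],[38,1],[44,0]]
[[8,17],[11,4],[12,0],[33,18],[38,1],[44,0]]
[[8,17],[11,4],[12,0],[33,18],[38,1],[44,0],[47,12],[50,0]]
[[8,17],[11,4],[12,0],[33,18],[36,20],[45,0],[47,12],[50,0]]
[[8,17],[11,4],[12,0],[33,18],[36,20],[45,12],[50,0]]
[[8,17],[11,4],[12,0],[33,18],[36,20],[45,12],[50,0]]
[[8,17],[11,4],[12,0],[33,18],[36,20],[45,12],[50,0]]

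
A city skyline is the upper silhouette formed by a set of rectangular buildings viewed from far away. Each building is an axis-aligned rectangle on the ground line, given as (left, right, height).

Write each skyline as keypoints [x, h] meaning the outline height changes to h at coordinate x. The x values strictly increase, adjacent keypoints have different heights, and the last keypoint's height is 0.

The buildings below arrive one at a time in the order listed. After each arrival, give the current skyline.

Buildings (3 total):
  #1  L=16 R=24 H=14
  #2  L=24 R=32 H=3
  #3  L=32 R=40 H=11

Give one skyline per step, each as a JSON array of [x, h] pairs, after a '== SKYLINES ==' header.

== SKYLINES ==
[[16,14],[24,0]]
[[16,14],[24,3],[32,0]]
[[16,14],[24,3],[32,11],[40,0]]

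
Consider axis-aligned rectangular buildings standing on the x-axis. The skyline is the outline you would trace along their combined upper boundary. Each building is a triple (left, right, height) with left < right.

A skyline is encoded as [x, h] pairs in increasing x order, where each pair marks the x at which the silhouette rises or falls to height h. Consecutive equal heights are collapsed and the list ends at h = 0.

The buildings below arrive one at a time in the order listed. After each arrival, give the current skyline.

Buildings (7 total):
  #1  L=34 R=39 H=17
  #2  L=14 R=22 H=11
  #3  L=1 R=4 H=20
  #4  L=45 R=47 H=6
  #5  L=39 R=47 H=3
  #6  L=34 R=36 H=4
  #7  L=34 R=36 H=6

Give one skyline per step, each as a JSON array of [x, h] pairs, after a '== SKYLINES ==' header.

== SKYLINES ==
[[34,17],[39,0]]
[[14,11],[22,0],[34,17],[39,0]]
[[1,20],[4,0],[14,11],[22,0],[34,17],[39,0]]
[[1,20],[4,0],[14,11],[22,0],[34,17],[39,0],[45,6],[47,0]]
[[1,20],[4,0],[14,11],[22,0],[34,17],[39,3],[45,6],[47,0]]
[[1,20],[4,0],[14,11],[22,0],[34,17],[39,3],[45,6],[47,0]]
[[1,20],[4,0],[14,11],[22,0],[34,17],[39,3],[45,6],[47,0]]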